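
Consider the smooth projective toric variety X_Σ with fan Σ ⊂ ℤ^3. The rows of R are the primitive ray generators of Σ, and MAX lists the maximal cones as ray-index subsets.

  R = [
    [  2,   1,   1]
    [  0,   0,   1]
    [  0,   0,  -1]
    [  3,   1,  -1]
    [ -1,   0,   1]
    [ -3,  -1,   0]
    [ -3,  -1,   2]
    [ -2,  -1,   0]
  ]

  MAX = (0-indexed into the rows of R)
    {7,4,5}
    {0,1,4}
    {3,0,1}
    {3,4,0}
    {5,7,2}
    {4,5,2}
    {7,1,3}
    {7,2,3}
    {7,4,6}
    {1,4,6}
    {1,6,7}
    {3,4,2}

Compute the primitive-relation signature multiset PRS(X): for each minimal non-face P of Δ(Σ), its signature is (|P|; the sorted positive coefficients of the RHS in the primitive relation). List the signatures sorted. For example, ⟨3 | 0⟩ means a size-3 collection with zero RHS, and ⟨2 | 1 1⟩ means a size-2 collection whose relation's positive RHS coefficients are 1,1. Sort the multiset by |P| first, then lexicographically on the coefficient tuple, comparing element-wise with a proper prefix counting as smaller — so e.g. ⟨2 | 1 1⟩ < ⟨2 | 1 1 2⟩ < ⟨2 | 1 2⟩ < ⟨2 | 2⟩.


Primitive collections (14):

  P={1,2}:  v_{1} + v_{2} = 0  →  sig = ⟨2 | 0⟩
  P={0,5}:  v_{0} + v_{5} = v_{4}  →  sig = ⟨2 | 1⟩
  P={0,7}:  v_{0} + v_{7} = v_{1}  →  sig = ⟨2 | 1⟩
  P={3,5}:  v_{3} + v_{5} = v_{2}  →  sig = ⟨2 | 1⟩
  P={3,6}:  v_{3} + v_{6} = v_{1}  →  sig = ⟨2 | 1⟩
  P={0,2}:  v_{0} + v_{2} = v_{3} + v_{4}  →  sig = ⟨2 | 1 1⟩
  P={1,5}:  v_{1} + v_{5} = v_{4} + v_{7}  →  sig = ⟨2 | 1 1⟩
  P={2,6}:  v_{2} + v_{6} = v_{4} + v_{7}  →  sig = ⟨2 | 1 1⟩
  P={0,6}:  v_{0} + v_{6} = 2·v_{1} + v_{4}  →  sig = ⟨2 | 1 2⟩
  P={5,6}:  v_{5} + v_{6} = 2·v_{4} + 2·v_{7}  →  sig = ⟨2 | 2 2⟩
  P={3,4,7}:  v_{3} + v_{4} + v_{7} = 0  →  sig = ⟨3 | 0⟩
  P={1,3,4}:  v_{1} + v_{3} + v_{4} = v_{0}  →  sig = ⟨3 | 1⟩
  P={1,4,7}:  v_{1} + v_{4} + v_{7} = v_{6}  →  sig = ⟨3 | 1⟩
  P={2,4,7}:  v_{2} + v_{4} + v_{7} = v_{5}  →  sig = ⟨3 | 1⟩

so the primitive-relation signature multiset is
{ ⟨2 | 0⟩,  ⟨2 | 1⟩ ×4,  ⟨2 | 1 1⟩ ×3,  ⟨2 | 1 2⟩,  ⟨2 | 2 2⟩,  ⟨3 | 0⟩,  ⟨3 | 1⟩ ×3 }


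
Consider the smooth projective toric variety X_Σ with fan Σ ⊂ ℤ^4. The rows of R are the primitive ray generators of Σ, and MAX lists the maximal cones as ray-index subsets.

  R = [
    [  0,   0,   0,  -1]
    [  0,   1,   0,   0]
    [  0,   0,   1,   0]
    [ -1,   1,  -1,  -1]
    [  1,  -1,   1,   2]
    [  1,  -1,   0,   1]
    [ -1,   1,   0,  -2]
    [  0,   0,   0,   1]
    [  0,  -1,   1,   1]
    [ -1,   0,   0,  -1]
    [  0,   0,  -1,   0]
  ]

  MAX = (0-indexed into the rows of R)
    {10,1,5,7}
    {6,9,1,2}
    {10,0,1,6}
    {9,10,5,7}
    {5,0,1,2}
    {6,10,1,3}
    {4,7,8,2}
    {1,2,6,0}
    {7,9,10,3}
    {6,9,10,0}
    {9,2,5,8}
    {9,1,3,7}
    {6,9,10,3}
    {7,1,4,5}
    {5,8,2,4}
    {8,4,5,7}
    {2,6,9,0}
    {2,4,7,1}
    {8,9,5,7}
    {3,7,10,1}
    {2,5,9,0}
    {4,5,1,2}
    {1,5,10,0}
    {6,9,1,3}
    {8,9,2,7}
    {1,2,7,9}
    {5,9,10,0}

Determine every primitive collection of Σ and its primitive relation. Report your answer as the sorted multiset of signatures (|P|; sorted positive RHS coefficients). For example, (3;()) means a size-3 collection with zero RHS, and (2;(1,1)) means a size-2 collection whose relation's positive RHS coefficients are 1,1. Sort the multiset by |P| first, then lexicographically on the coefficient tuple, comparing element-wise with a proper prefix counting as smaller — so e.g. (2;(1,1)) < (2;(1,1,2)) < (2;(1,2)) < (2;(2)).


21 minimal non-faces of Δ(Σ) (on 11 rays):

  P={0,7}:  v_{0} + v_{7} = 0  →  sig = (2;())
  P={2,10}:  v_{2} + v_{10} = 0  →  sig = (2;())
  P={3,4}:  v_{3} + v_{4} = v_{7}  →  sig = (2;(1))
  P={3,5}:  v_{3} + v_{5} = v_{10}  →  sig = (2;(1))
  P={4,6}:  v_{4} + v_{6} = v_{2}  →  sig = (2;(1))
  P={4,9}:  v_{4} + v_{9} = v_{8}  →  sig = (2;(1))
  P={5,6}:  v_{5} + v_{6} = v_{0}  →  sig = (2;(1))
  P={0,3}:  v_{0} + v_{3} = v_{6} + v_{10}  →  sig = (2;(1,1))
  P={0,4}:  v_{0} + v_{4} = v_{2} + v_{5}  →  sig = (2;(1,1))
  P={1,8}:  v_{1} + v_{8} = v_{2} + v_{7}  →  sig = (2;(1,1))
  P={2,3}:  v_{2} + v_{3} = v_{1} + v_{9}  →  sig = (2;(1,1))
  P={3,8}:  v_{3} + v_{8} = v_{7} + v_{9}  →  sig = (2;(1,1))
  P={4,10}:  v_{4} + v_{10} = v_{5} + v_{7}  →  sig = (2;(1,1))
  P={6,7}:  v_{6} + v_{7} = v_{1} + v_{9}  →  sig = (2;(1,1))
  P={6,8}:  v_{6} + v_{8} = v_{2} + v_{9}  →  sig = (2;(1,1))
  P={0,8}:  v_{0} + v_{8} = v_{2} + v_{5} + v_{9}  →  sig = (2;(1,1,1))
  P={8,10}:  v_{8} + v_{10} = v_{5} + v_{7} + v_{9}  →  sig = (2;(1,1,1))
  P={1,5,9}:  v_{1} + v_{5} + v_{9} = 0  →  sig = (3;())
  P={0,1,9}:  v_{0} + v_{1} + v_{9} = v_{6}  →  sig = (3;(1))
  P={1,9,10}:  v_{1} + v_{9} + v_{10} = v_{3}  →  sig = (3;(1))
  P={2,5,7}:  v_{2} + v_{5} + v_{7} = v_{4}  →  sig = (3;(1))

so the primitive-relation signature multiset is
    |P|=2: 17 collections, coeffs (), (), (1), (1), (1), (1), (1), (1,1), (1,1), (1,1), (1,1), (1,1), (1,1), (1,1), (1,1), (1,1,1), (1,1,1)
    |P|=3: 4 collections, coeffs (), (1), (1), (1)


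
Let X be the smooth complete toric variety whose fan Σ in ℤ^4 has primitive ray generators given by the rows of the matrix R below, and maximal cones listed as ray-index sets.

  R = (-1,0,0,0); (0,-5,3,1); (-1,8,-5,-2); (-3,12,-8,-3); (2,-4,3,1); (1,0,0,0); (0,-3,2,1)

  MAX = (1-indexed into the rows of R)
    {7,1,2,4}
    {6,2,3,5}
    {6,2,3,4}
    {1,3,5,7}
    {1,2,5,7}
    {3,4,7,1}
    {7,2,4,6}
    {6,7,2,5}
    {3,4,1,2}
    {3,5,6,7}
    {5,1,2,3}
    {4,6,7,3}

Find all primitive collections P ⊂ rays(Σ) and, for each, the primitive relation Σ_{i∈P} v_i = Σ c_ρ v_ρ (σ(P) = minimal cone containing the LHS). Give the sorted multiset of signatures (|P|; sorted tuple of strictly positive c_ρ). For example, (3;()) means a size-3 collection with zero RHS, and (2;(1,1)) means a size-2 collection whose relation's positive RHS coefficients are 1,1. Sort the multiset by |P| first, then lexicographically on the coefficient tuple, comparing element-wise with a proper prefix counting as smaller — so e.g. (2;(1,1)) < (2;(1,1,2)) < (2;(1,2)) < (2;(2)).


3 collections generate NE(X_Σ); each relation:

  {1,6}:  v_{1} + v_{6} = 0  so sig = (2;())
  {4,5}:  v_{4} + v_{5} = v_{3}  so sig = (2;(1))
  {2,3,7}:  v_{2} + v_{3} + v_{7} = v_{1}  so sig = (3;(1))

so the primitive-relation signature multiset is
    (2;())
    (2;(1))
    (3;(1))


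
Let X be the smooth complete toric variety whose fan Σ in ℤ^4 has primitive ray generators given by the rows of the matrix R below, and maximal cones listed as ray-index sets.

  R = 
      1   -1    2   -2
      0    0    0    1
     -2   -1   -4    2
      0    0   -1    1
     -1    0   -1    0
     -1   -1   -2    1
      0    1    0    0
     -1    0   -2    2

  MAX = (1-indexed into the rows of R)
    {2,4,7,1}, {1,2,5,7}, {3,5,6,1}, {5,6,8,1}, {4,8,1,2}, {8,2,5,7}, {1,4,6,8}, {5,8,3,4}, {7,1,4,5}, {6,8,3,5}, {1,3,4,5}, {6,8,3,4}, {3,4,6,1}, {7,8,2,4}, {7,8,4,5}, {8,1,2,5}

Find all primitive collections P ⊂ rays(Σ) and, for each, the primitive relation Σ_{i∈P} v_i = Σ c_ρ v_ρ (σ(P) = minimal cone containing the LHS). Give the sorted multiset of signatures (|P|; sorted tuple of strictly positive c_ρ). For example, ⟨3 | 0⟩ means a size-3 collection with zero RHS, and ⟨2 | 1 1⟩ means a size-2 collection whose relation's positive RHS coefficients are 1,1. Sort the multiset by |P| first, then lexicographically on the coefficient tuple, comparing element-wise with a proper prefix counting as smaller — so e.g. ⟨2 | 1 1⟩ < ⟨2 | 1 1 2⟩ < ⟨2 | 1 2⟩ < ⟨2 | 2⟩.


The 9 primitive collections of Σ (r=8, n=4):

  P = {2,3}:  v_{2} + v_{3} = v_{6} + v_{8}  ⇒ sig = ⟨2 | 1 1⟩
  P = {6,7}:  v_{6} + v_{7} = v_{4} + v_{5}  ⇒ sig = ⟨2 | 1 1⟩
  P = {2,6}:  v_{2} + v_{6} = v_{1} + 2·v_{8}  ⇒ sig = ⟨2 | 1 2⟩
  P = {3,7}:  v_{3} + v_{7} = 2·v_{4} + 2·v_{5}  ⇒ sig = ⟨2 | 2 2⟩
  P = {1,7,8}:  v_{1} + v_{7} + v_{8} = 0  ⇒ sig = ⟨3 | 0⟩
  P = {2,4,5}:  v_{2} + v_{4} + v_{5} = v_{8}  ⇒ sig = ⟨3 | 1⟩
  P = {4,5,6}:  v_{4} + v_{5} + v_{6} = v_{3}  ⇒ sig = ⟨3 | 1⟩
  P = {1,3,8}:  v_{1} + v_{3} + v_{8} = 2·v_{6}  ⇒ sig = ⟨3 | 2⟩
  P = {1,4,5,8}:  v_{1} + v_{4} + v_{5} + v_{8} = v_{6}  ⇒ sig = ⟨4 | 1⟩

Hence PRS(X_Σ) =
    |P|=2: 4 collections, coeffs (1,1), (1,1), (1,2), (2,2)
    |P|=3: 4 collections, coeffs (), (1), (1), (2)
    |P|=4: 1 collection, coeffs (1)


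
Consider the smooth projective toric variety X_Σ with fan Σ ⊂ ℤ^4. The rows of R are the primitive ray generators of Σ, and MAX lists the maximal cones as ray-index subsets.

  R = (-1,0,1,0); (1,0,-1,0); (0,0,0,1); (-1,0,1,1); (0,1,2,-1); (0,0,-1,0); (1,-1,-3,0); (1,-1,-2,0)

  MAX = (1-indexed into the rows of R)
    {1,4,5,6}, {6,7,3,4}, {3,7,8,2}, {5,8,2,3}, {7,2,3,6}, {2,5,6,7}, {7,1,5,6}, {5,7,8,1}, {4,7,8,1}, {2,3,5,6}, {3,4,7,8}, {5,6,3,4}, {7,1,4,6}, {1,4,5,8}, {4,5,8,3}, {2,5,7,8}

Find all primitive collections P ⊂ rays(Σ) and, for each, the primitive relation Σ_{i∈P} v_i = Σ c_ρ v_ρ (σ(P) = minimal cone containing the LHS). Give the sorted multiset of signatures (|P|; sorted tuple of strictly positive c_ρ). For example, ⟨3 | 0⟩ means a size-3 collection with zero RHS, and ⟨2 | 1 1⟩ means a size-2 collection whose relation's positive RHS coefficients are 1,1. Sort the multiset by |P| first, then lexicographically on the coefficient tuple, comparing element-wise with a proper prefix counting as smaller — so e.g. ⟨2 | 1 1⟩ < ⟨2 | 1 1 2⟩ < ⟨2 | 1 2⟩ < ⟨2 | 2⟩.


6 collections generate NE(X_Σ); each relation:

  P={1,2}:  v_{1} + v_{2} = 0  so sig = ⟨2 | 0⟩
  P={1,3}:  v_{1} + v_{3} = v_{4}  so sig = ⟨2 | 1⟩
  P={2,4}:  v_{2} + v_{4} = v_{3}  so sig = ⟨2 | 1⟩
  P={6,8}:  v_{6} + v_{8} = v_{7}  so sig = ⟨2 | 1⟩
  P={4,5,7}:  v_{4} + v_{5} + v_{7} = 0  so sig = ⟨3 | 0⟩
  P={3,5,7}:  v_{3} + v_{5} + v_{7} = v_{2}  so sig = ⟨3 | 1⟩

Signatures (|P|; sorted positive RHS coefficients), sorted:
    |P|=2: 4 collections, coeffs (), (1), (1), (1)
    |P|=3: 2 collections, coeffs (), (1)


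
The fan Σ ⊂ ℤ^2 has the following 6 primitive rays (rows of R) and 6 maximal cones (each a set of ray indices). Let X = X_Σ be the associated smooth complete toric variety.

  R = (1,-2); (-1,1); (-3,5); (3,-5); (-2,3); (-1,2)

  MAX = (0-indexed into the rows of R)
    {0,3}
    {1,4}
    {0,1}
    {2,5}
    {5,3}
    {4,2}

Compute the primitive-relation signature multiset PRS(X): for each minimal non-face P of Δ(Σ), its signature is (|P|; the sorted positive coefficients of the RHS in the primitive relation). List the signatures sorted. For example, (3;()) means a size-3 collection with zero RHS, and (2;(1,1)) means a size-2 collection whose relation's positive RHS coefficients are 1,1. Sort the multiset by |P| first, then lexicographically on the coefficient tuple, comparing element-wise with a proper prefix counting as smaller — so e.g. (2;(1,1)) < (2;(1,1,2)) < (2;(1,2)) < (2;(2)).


Minimal non-faces — 9 found among 6 rays, 6 max cones:

  P={0,5}:  v_{0} + v_{5} = 0 — sig = (2;())
  P={2,3}:  v_{2} + v_{3} = 0 — sig = (2;())
  P={0,2}:  v_{0} + v_{2} = v_{4} — sig = (2;(1))
  P={0,4}:  v_{0} + v_{4} = v_{1} — sig = (2;(1))
  P={1,5}:  v_{1} + v_{5} = v_{4} — sig = (2;(1))
  P={3,4}:  v_{3} + v_{4} = v_{0} — sig = (2;(1))
  P={4,5}:  v_{4} + v_{5} = v_{2} — sig = (2;(1))
  P={1,2}:  v_{1} + v_{2} = 2·v_{4} — sig = (2;(2))
  P={1,3}:  v_{1} + v_{3} = 2·v_{0} — sig = (2;(2))

Hence PRS(X_Σ) =
{ (2;()) ×2,  (2;(1)) ×5,  (2;(2)) ×2 }


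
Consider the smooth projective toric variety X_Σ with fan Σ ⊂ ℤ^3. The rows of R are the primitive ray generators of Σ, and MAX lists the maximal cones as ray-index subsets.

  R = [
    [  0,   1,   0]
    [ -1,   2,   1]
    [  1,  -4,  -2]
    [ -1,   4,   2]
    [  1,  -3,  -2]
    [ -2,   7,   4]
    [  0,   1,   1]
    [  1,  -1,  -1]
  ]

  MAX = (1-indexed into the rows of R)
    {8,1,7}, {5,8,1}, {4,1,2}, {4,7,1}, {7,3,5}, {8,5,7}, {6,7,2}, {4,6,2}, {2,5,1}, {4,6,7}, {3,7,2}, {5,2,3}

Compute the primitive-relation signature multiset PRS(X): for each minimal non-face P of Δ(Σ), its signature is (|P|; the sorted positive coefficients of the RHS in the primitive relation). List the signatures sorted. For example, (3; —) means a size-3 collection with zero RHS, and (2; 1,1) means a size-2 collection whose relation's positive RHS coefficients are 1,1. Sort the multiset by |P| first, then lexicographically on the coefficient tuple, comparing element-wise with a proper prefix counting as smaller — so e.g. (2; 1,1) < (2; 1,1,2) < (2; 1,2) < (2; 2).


Δ(Σ) — 8 vertices, 14 min non-faces:

  {3,4}:  v_{3} + v_{4} = 0  ⇒ sig = (2; —)
  {1,3}:  v_{1} + v_{3} = v_{5}  ⇒ sig = (2; 1)
  {2,8}:  v_{2} + v_{8} = v_{1}  ⇒ sig = (2; 1)
  {4,5}:  v_{4} + v_{5} = v_{1}  ⇒ sig = (2; 1)
  {5,6}:  v_{5} + v_{6} = v_{4}  ⇒ sig = (2; 1)
  {3,6}:  v_{3} + v_{6} = v_{2} + v_{7}  ⇒ sig = (2; 1,1)
  {6,8}:  v_{6} + v_{8} = v_{1} + v_{4} + v_{7}  ⇒ sig = (2; 1,1,1)
  {3,8}:  v_{3} + v_{8} = 2·v_{5} + v_{7}  ⇒ sig = (2; 1,2)
  {4,8}:  v_{4} + v_{8} = 2·v_{1} + v_{7}  ⇒ sig = (2; 1,2)
  {1,6}:  v_{1} + v_{6} = 2·v_{4}  ⇒ sig = (2; 2)
  {2,5,7}:  v_{2} + v_{5} + v_{7} = 0  ⇒ sig = (3; —)
  {1,2,7}:  v_{1} + v_{2} + v_{7} = v_{4}  ⇒ sig = (3; 1)
  {1,5,7}:  v_{1} + v_{5} + v_{7} = v_{8}  ⇒ sig = (3; 1)
  {2,4,7}:  v_{2} + v_{4} + v_{7} = v_{6}  ⇒ sig = (3; 1)

Hence PRS(X_Σ) =
{ (2; —),  (2; 1) ×4,  (2; 1,1),  (2; 1,1,1),  (2; 1,2) ×2,  (2; 2),  (3; —),  (3; 1) ×3 }


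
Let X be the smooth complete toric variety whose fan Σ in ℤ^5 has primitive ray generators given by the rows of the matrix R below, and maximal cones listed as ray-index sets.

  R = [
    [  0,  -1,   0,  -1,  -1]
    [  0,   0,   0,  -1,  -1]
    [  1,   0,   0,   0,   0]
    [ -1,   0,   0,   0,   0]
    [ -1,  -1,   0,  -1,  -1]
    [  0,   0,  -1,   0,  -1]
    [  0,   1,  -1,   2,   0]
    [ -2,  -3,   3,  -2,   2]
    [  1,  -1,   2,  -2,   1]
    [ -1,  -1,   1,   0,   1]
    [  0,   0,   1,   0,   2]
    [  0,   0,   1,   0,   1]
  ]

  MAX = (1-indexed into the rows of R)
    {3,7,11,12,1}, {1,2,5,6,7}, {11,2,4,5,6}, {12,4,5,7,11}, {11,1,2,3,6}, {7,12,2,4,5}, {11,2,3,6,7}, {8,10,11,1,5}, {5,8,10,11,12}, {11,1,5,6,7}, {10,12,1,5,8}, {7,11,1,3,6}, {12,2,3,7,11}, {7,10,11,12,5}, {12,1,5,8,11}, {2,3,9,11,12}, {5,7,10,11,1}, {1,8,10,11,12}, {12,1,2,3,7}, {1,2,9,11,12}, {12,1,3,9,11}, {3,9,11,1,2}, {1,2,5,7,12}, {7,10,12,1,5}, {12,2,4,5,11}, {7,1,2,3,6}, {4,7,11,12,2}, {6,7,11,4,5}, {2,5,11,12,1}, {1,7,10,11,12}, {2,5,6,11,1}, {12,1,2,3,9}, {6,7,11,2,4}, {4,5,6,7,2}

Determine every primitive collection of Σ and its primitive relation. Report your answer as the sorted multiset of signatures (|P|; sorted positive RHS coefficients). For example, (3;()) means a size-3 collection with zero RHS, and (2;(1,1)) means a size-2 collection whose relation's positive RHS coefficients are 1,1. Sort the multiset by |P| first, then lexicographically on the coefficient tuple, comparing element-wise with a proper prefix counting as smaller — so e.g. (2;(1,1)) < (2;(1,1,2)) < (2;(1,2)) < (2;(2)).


The 24 primitive collections of Σ (r=12, n=5):

  P={3,4}:  v_{3} + v_{4} = 0  ⇒ sig = (2;())
  P={6,12}:  v_{6} + v_{12} = 0  ⇒ sig = (2;())
  P={1,4}:  v_{1} + v_{4} = v_{5}  ⇒ sig = (2;(1))
  P={3,5}:  v_{3} + v_{5} = v_{1}  ⇒ sig = (2;(1))
  P={2,10}:  v_{2} + v_{10} = v_{5} + v_{12}  ⇒ sig = (2;(1,1))
  P={7,9}:  v_{7} + v_{9} = v_{3} + v_{12}  ⇒ sig = (2;(1,1))
  P={4,9}:  v_{4} + v_{9} = v_{1} + v_{2} + v_{11} + v_{12}  ⇒ sig = (2;(1,1,1,1))
  P={6,8}:  v_{6} + v_{8} = v_{1} + v_{5} + v_{10} + v_{11}  ⇒ sig = (2;(1,1,1,1))
  P={6,9}:  v_{6} + v_{9} = v_{1} + v_{2} + v_{3} + v_{11}  ⇒ sig = (2;(1,1,1,1))
  P={6,10}:  v_{6} + v_{10} = v_{1} + v_{5} + v_{7} + v_{11}  ⇒ sig = (2;(1,1,1,1))
  P={3,8}:  v_{3} + v_{8} = 2·v_{1} + v_{10} + v_{11} + v_{12}  ⇒ sig = (2;(1,1,1,2))
  P={3,10}:  v_{3} + v_{10} = 2·v_{1} + v_{7} + v_{11} + v_{12}  ⇒ sig = (2;(1,1,1,2))
  P={4,8}:  v_{4} + v_{8} = 2·v_{5} + v_{10} + v_{11} + v_{12}  ⇒ sig = (2;(1,1,1,2))
  P={4,10}:  v_{4} + v_{10} = 2·v_{5} + v_{7} + v_{11} + v_{12}  ⇒ sig = (2;(1,1,1,2))
  P={5,9}:  v_{5} + v_{9} = 2·v_{1} + v_{2} + v_{11} + v_{12}  ⇒ sig = (2;(1,1,1,2))
  P={2,8}:  v_{2} + v_{8} = v_{1} + 2·v_{5} + v_{11} + 2·v_{12}  ⇒ sig = (2;(1,1,2,2))
  P={9,10}:  v_{9} + v_{10} = 2·v_{1} + v_{11} + 2·v_{12}  ⇒ sig = (2;(1,2,2))
  P={8,9}:  v_{8} + v_{9} = 3·v_{1} + v_{5} + 2·v_{11} + 3·v_{12}  ⇒ sig = (2;(1,2,3,3))
  P={7,8}:  v_{7} + v_{8} = 2·v_{10}  ⇒ sig = (2;(2))
  P={1,2,7,11}:  v_{1} + v_{2} + v_{7} + v_{11} = 0  ⇒ sig = (4;())
  P={2,5,7,11}:  v_{2} + v_{5} + v_{7} + v_{11} = v_{4}  ⇒ sig = (4;(1))
  P={1,2,3,11,12}:  v_{1} + v_{2} + v_{3} + v_{11} + v_{12} = v_{9}  ⇒ sig = (5;(1))
  P={1,5,7,11,12}:  v_{1} + v_{5} + v_{7} + v_{11} + v_{12} = v_{10}  ⇒ sig = (5;(1))
  P={1,5,10,11,12}:  v_{1} + v_{5} + v_{10} + v_{11} + v_{12} = v_{8}  ⇒ sig = (5;(1))

Signatures (|P|; sorted positive RHS coefficients), sorted:
    (2;())
    (2;())
    (2;(1))
    (2;(1))
    (2;(1,1))
    (2;(1,1))
    (2;(1,1,1,1))
    (2;(1,1,1,1))
    (2;(1,1,1,1))
    (2;(1,1,1,1))
    (2;(1,1,1,2))
    (2;(1,1,1,2))
    (2;(1,1,1,2))
    (2;(1,1,1,2))
    (2;(1,1,1,2))
    (2;(1,1,2,2))
    (2;(1,2,2))
    (2;(1,2,3,3))
    (2;(2))
    (4;())
    (4;(1))
    (5;(1))
    (5;(1))
    (5;(1))


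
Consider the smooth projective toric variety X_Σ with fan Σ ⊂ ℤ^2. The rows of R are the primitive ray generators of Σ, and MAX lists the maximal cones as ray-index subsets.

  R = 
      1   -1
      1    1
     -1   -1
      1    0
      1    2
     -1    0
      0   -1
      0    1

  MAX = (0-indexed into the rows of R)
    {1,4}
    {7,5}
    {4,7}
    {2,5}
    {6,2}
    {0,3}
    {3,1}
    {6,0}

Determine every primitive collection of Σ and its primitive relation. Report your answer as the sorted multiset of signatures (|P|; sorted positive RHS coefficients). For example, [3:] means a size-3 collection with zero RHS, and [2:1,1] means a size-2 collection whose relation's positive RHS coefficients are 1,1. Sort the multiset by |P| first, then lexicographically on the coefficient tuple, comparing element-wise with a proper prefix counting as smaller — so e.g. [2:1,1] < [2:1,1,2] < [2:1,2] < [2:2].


20 minimal non-faces of Δ(Σ) (on 8 rays):

  • {1,2}:  v_{1} + v_{2} = 0  →  sig = [2:]
  • {3,5}:  v_{3} + v_{5} = 0  →  sig = [2:]
  • {6,7}:  v_{6} + v_{7} = 0  →  sig = [2:]
  • {0,5}:  v_{0} + v_{5} = v_{6}  →  sig = [2:1]
  • {0,7}:  v_{0} + v_{7} = v_{3}  →  sig = [2:1]
  • {1,5}:  v_{1} + v_{5} = v_{7}  →  sig = [2:1]
  • {1,6}:  v_{1} + v_{6} = v_{3}  →  sig = [2:1]
  • {1,7}:  v_{1} + v_{7} = v_{4}  →  sig = [2:1]
  • {2,3}:  v_{2} + v_{3} = v_{6}  →  sig = [2:1]
  • {2,4}:  v_{2} + v_{4} = v_{7}  →  sig = [2:1]
  • {2,7}:  v_{2} + v_{7} = v_{5}  →  sig = [2:1]
  • {3,6}:  v_{3} + v_{6} = v_{0}  →  sig = [2:1]
  • {3,7}:  v_{3} + v_{7} = v_{1}  →  sig = [2:1]
  • {4,6}:  v_{4} + v_{6} = v_{1}  →  sig = [2:1]
  • {5,6}:  v_{5} + v_{6} = v_{2}  →  sig = [2:1]
  • {0,4}:  v_{0} + v_{4} = v_{1} + v_{3}  →  sig = [2:1,1]
  • {0,1}:  v_{0} + v_{1} = 2·v_{3}  →  sig = [2:2]
  • {0,2}:  v_{0} + v_{2} = 2·v_{6}  →  sig = [2:2]
  • {3,4}:  v_{3} + v_{4} = 2·v_{1}  →  sig = [2:2]
  • {4,5}:  v_{4} + v_{5} = 2·v_{7}  →  sig = [2:2]

Sorted signature multiset PRS(X):
    [2:]
    [2:]
    [2:]
    [2:1]
    [2:1]
    [2:1]
    [2:1]
    [2:1]
    [2:1]
    [2:1]
    [2:1]
    [2:1]
    [2:1]
    [2:1]
    [2:1]
    [2:1,1]
    [2:2]
    [2:2]
    [2:2]
    [2:2]


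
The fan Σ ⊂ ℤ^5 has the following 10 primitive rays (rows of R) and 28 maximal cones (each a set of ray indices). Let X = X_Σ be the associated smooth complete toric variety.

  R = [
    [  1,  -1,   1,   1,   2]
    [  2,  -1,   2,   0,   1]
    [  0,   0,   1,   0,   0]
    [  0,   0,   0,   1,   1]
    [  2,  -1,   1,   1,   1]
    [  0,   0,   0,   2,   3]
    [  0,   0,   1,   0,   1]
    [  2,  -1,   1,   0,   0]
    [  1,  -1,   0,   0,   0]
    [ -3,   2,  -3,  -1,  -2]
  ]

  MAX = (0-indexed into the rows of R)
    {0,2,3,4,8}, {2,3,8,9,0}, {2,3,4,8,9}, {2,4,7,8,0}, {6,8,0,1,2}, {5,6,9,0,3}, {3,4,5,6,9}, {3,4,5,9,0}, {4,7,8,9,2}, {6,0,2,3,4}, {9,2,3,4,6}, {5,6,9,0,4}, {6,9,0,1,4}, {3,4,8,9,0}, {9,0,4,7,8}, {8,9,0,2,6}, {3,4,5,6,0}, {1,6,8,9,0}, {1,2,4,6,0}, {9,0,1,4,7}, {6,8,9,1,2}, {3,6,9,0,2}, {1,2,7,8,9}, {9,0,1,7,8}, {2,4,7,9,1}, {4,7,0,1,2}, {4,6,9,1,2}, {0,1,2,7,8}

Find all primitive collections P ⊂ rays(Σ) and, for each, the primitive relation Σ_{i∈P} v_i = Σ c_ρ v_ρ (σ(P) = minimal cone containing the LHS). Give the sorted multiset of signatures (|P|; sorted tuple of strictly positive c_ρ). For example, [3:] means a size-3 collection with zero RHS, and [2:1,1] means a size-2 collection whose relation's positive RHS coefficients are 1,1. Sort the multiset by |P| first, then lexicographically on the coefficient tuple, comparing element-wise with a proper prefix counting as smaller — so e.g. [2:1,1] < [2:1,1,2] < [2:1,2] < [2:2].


|primitive collections| = 14. Relations:

  {3,7}:  v_{3} + v_{7} = v_{4}  ⇒ sig = [2:1]
  {6,7}:  v_{6} + v_{7} = v_{1}  ⇒ sig = [2:1]
  {1,3}:  v_{1} + v_{3} = v_{4} + v_{6}  ⇒ sig = [2:1,1]
  {5,7}:  v_{5} + v_{7} = v_{0} + 2·v_{4} + v_{6} + v_{9}  ⇒ sig = [2:1,1,1,2]
  {5,8}:  v_{5} + v_{8} = 2·v_{0} + v_{4} + v_{9}  ⇒ sig = [2:1,1,2]
  {1,5}:  v_{1} + v_{5} = v_{0} + 2·v_{4} + 2·v_{6} + v_{9}  ⇒ sig = [2:1,1,2,2]
  {2,5}:  v_{2} + v_{5} = 2·v_{3} + v_{6}  ⇒ sig = [2:1,2]
  {3,6,8}:  v_{3} + v_{6} + v_{8} = v_{0}  ⇒ sig = [3:1]
  {4,6,8}:  v_{4} + v_{6} + v_{8} = v_{0} + v_{7}  ⇒ sig = [3:1,1]
  {1,4,8}:  v_{1} + v_{4} + v_{8} = v_{0} + 2·v_{7}  ⇒ sig = [3:1,2]
  {0,2,7,9}:  v_{0} + v_{2} + v_{7} + v_{9} = 0  ⇒ sig = [4:]
  {0,1,2,9}:  v_{0} + v_{1} + v_{2} + v_{9} = v_{6}  ⇒ sig = [4:1]
  {0,2,4,9}:  v_{0} + v_{2} + v_{4} + v_{9} = v_{3}  ⇒ sig = [4:1]
  {0,3,4,6,9}:  v_{0} + v_{3} + v_{4} + v_{6} + v_{9} = v_{5}  ⇒ sig = [5:1]

Signatures (|P|; sorted positive RHS coefficients), sorted:
{ [2:1] ×2,  [2:1,1],  [2:1,1,1,2],  [2:1,1,2],  [2:1,1,2,2],  [2:1,2],  [3:1],  [3:1,1],  [3:1,2],  [4:],  [4:1] ×2,  [5:1] }


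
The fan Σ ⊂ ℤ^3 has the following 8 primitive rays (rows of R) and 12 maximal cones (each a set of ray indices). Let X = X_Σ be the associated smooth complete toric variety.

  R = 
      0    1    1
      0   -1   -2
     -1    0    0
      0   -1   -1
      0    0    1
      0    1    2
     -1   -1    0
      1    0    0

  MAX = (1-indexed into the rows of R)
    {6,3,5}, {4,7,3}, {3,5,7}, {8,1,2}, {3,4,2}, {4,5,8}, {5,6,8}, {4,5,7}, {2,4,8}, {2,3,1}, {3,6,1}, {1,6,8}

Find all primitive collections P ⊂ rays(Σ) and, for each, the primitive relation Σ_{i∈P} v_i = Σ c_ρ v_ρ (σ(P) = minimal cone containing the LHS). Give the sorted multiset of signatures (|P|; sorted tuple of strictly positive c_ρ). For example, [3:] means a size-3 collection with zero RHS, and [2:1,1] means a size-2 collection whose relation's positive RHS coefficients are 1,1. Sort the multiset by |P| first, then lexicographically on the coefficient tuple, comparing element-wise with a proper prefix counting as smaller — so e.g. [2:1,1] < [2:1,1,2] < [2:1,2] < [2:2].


Σ has 11 primitive collections:

  • {1,4}:  v_{1} + v_{4} = 0  so sig = [2:]
  • {2,6}:  v_{2} + v_{6} = 0  so sig = [2:]
  • {3,8}:  v_{3} + v_{8} = 0  so sig = [2:]
  • {1,5}:  v_{1} + v_{5} = v_{6}  so sig = [2:1]
  • {2,5}:  v_{2} + v_{5} = v_{4}  so sig = [2:1]
  • {4,6}:  v_{4} + v_{6} = v_{5}  so sig = [2:1]
  • {1,7}:  v_{1} + v_{7} = v_{3} + v_{5}  so sig = [2:1,1]
  • {7,8}:  v_{7} + v_{8} = v_{4} + v_{5}  so sig = [2:1,1]
  • {2,7}:  v_{2} + v_{7} = v_{3} + 2·v_{4}  so sig = [2:1,2]
  • {6,7}:  v_{6} + v_{7} = v_{3} + 2·v_{5}  so sig = [2:1,2]
  • {3,4,5}:  v_{3} + v_{4} + v_{5} = v_{7}  so sig = [3:1]

Hence PRS(X_Σ) =
    |P|=2: 10 collections, coeffs (), (), (), (1), (1), (1), (1,1), (1,1), (1,2), (1,2)
    |P|=3: 1 collection, coeffs (1)


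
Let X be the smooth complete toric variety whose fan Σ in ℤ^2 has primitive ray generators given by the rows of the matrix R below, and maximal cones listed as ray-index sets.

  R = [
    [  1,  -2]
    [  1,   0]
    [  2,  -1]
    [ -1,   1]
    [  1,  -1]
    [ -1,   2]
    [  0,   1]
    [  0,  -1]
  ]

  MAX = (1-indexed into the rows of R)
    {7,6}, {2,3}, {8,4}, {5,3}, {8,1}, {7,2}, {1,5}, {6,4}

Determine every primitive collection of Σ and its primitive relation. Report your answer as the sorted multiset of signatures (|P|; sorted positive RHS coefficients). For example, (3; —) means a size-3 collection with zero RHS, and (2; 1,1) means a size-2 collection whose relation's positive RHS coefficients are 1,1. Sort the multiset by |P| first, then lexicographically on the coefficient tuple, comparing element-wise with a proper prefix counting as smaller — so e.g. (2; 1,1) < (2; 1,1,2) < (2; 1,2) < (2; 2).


The 20 primitive collections of Σ (r=8, n=2):

  P={1,6}:  v_{1} + v_{6} = 0 — sig = (2; —)
  P={4,5}:  v_{4} + v_{5} = 0 — sig = (2; —)
  P={7,8}:  v_{7} + v_{8} = 0 — sig = (2; —)
  P={1,4}:  v_{1} + v_{4} = v_{8} — sig = (2; 1)
  P={1,7}:  v_{1} + v_{7} = v_{5} — sig = (2; 1)
  P={2,4}:  v_{2} + v_{4} = v_{7} — sig = (2; 1)
  P={2,5}:  v_{2} + v_{5} = v_{3} — sig = (2; 1)
  P={2,8}:  v_{2} + v_{8} = v_{5} — sig = (2; 1)
  P={3,4}:  v_{3} + v_{4} = v_{2} — sig = (2; 1)
  P={4,7}:  v_{4} + v_{7} = v_{6} — sig = (2; 1)
  P={5,6}:  v_{5} + v_{6} = v_{7} — sig = (2; 1)
  P={5,7}:  v_{5} + v_{7} = v_{2} — sig = (2; 1)
  P={5,8}:  v_{5} + v_{8} = v_{1} — sig = (2; 1)
  P={6,8}:  v_{6} + v_{8} = v_{4} — sig = (2; 1)
  P={3,6}:  v_{3} + v_{6} = v_{2} + v_{7} — sig = (2; 1,1)
  P={1,2}:  v_{1} + v_{2} = 2·v_{5} — sig = (2; 2)
  P={2,6}:  v_{2} + v_{6} = 2·v_{7} — sig = (2; 2)
  P={3,7}:  v_{3} + v_{7} = 2·v_{2} — sig = (2; 2)
  P={3,8}:  v_{3} + v_{8} = 2·v_{5} — sig = (2; 2)
  P={1,3}:  v_{1} + v_{3} = 3·v_{5} — sig = (2; 3)

Sorted signature multiset PRS(X):
[(2; —), (2; —), (2; —), (2; 1), (2; 1), (2; 1), (2; 1), (2; 1), (2; 1), (2; 1), (2; 1), (2; 1), (2; 1), (2; 1), (2; 1,1), (2; 2), (2; 2), (2; 2), (2; 2), (2; 3)]


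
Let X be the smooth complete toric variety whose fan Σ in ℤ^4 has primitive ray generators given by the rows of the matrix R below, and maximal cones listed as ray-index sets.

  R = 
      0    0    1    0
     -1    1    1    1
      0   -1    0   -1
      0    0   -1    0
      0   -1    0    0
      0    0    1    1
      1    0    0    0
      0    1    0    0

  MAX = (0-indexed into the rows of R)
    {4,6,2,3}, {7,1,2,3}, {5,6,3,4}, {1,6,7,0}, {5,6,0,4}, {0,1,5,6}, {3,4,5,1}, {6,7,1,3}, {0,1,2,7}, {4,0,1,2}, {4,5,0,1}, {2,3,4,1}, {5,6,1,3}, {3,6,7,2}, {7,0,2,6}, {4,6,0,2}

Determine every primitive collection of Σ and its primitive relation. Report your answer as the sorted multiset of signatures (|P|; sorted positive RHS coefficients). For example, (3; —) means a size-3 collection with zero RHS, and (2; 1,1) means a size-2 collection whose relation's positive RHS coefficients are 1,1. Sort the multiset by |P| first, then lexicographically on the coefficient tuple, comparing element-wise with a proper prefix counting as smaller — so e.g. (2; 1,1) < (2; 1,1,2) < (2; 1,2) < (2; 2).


|primitive collections| = 6. Relations:

  P = {0,3}:  v_{0} + v_{3} = 0  ⇒ sig = (2; —)
  P = {4,7}:  v_{4} + v_{7} = 0  ⇒ sig = (2; —)
  P = {2,5}:  v_{2} + v_{5} = v_{0} + v_{4}  ⇒ sig = (2; 1,1)
  P = {5,7}:  v_{5} + v_{7} = v_{1} + v_{6}  ⇒ sig = (2; 1,1)
  P = {1,2,6}:  v_{1} + v_{2} + v_{6} = v_{0}  ⇒ sig = (3; 1)
  P = {1,4,6}:  v_{1} + v_{4} + v_{6} = v_{5}  ⇒ sig = (3; 1)

so the primitive-relation signature multiset is
{ (2; —) ×2,  (2; 1,1) ×2,  (3; 1) ×2 }


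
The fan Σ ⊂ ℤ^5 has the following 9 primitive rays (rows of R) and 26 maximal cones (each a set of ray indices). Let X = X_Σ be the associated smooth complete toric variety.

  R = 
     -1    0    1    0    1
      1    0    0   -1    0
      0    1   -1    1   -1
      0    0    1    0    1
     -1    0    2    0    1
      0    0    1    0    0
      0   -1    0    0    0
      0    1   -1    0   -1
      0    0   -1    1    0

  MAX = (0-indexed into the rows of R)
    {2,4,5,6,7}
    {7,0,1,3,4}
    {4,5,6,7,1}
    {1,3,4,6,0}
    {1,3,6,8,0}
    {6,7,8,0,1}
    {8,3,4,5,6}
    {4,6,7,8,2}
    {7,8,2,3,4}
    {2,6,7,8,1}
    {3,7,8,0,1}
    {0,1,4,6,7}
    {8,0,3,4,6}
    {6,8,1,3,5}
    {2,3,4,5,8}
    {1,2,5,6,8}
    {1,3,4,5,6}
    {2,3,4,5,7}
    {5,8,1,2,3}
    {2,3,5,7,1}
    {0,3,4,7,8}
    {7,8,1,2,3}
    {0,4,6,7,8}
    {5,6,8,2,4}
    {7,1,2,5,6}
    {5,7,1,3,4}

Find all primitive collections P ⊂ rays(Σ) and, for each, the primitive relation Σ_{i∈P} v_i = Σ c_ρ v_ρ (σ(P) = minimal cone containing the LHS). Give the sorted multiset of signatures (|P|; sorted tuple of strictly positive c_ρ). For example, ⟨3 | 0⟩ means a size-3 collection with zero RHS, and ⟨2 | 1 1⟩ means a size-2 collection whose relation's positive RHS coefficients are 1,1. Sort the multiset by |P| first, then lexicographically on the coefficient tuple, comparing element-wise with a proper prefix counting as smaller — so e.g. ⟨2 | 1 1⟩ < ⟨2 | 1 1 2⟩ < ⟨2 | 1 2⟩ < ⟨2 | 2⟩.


The 7 primitive collections of Σ (r=9, n=5):

  P={0,5}:  v_{0} + v_{5} = v_{4} — sig = ⟨2 | 1⟩
  P={0,2}:  v_{0} + v_{2} = v_{4} + v_{7} + v_{8} — sig = ⟨2 | 1 1 1⟩
  P={3,6,7}:  v_{3} + v_{6} + v_{7} = 0 — sig = ⟨3 | 0⟩
  P={1,4,8}:  v_{1} + v_{4} + v_{8} = v_{3} — sig = ⟨3 | 1⟩
  P={5,7,8}:  v_{5} + v_{7} + v_{8} = v_{2} — sig = ⟨3 | 1⟩
  P={2,3,6}:  v_{2} + v_{3} + v_{6} = v_{5} + v_{8} — sig = ⟨3 | 1 1⟩
  P={1,2,4}:  v_{1} + v_{2} + v_{4} = v_{3} + v_{5} + v_{7} — sig = ⟨3 | 1 1 1⟩

Signatures (|P|; sorted positive RHS coefficients), sorted:
    |P|=2: 2 collections, coeffs (1), (1,1,1)
    |P|=3: 5 collections, coeffs (), (1), (1), (1,1), (1,1,1)


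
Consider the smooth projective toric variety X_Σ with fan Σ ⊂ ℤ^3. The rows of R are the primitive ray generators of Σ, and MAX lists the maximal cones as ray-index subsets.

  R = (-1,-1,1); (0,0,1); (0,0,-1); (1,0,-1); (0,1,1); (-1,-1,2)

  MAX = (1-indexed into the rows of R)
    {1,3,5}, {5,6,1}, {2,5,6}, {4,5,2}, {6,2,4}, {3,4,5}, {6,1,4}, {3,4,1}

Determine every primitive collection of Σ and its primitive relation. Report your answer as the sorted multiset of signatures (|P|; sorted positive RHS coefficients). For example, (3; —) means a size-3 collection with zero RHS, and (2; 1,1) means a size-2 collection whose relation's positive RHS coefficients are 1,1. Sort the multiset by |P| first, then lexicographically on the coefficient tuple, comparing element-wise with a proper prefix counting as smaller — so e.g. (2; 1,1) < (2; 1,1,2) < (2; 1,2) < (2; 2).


|primitive collections| = 5. Relations:

  {2,3}:  v_{2} + v_{3} = 0 ; sig = (2; —)
  {1,2}:  v_{1} + v_{2} = v_{6} ; sig = (2; 1)
  {3,6}:  v_{3} + v_{6} = v_{1} ; sig = (2; 1)
  {1,4,5}:  v_{1} + v_{4} + v_{5} = v_{2} ; sig = (3; 1)
  {4,5,6}:  v_{4} + v_{5} + v_{6} = 2·v_{2} ; sig = (3; 2)

Sorted signature multiset PRS(X):
    (2; —)
    (2; 1)
    (2; 1)
    (3; 1)
    (3; 2)


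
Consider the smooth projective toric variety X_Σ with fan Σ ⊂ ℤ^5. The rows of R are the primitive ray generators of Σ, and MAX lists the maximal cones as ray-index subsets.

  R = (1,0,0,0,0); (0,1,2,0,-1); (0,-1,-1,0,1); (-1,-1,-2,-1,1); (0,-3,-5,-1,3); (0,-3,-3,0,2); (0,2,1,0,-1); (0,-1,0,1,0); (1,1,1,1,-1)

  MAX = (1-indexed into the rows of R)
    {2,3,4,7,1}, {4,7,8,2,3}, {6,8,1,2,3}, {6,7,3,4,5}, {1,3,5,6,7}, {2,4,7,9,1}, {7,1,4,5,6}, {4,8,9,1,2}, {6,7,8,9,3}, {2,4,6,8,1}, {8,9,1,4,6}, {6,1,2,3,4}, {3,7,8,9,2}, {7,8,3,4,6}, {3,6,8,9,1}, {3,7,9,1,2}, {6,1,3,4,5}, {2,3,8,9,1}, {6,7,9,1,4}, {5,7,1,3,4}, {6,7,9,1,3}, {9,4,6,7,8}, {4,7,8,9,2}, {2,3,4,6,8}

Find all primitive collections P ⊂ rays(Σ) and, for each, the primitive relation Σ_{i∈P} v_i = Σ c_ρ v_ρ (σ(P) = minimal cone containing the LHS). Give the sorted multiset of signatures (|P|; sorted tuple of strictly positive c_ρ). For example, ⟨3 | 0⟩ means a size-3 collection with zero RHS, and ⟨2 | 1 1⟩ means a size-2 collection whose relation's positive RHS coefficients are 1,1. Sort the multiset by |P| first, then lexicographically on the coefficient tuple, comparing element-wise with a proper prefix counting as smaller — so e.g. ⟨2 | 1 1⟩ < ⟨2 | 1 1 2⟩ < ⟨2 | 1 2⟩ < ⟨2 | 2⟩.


|primitive collections| = 9. Relations:

  P={2,5}:  v_{2} + v_{5} = v_{1} + v_{3} + v_{4} — sig = ⟨2 | 1 1 1⟩
  P={5,8}:  v_{5} + v_{8} = 2·v_{6} + v_{7} — sig = ⟨2 | 1 2⟩
  P={5,9}:  v_{5} + v_{9} = v_{1} + 2·v_{6} + 2·v_{7} — sig = ⟨2 | 1 2 2⟩
  P={2,6,7}:  v_{2} + v_{6} + v_{7} = 0 — sig = ⟨3 | 0⟩
  P={1,7,8}:  v_{1} + v_{7} + v_{8} = v_{9} — sig = ⟨3 | 1⟩
  P={2,6,9}:  v_{2} + v_{6} + v_{9} = v_{1} + v_{8} — sig = ⟨3 | 1 1⟩
  P={3,4,9}:  v_{3} + v_{4} + v_{9} = v_{6} + v_{7} — sig = ⟨3 | 1 1⟩
  P={1,3,4,8}:  v_{1} + v_{3} + v_{4} + v_{8} = v_{6} — sig = ⟨4 | 1⟩
  P={1,3,4,6,7}:  v_{1} + v_{3} + v_{4} + v_{6} + v_{7} = v_{5} — sig = ⟨5 | 1⟩

Hence PRS(X_Σ) =
    ⟨2 | 1 1 1⟩
    ⟨2 | 1 2⟩
    ⟨2 | 1 2 2⟩
    ⟨3 | 0⟩
    ⟨3 | 1⟩
    ⟨3 | 1 1⟩
    ⟨3 | 1 1⟩
    ⟨4 | 1⟩
    ⟨5 | 1⟩


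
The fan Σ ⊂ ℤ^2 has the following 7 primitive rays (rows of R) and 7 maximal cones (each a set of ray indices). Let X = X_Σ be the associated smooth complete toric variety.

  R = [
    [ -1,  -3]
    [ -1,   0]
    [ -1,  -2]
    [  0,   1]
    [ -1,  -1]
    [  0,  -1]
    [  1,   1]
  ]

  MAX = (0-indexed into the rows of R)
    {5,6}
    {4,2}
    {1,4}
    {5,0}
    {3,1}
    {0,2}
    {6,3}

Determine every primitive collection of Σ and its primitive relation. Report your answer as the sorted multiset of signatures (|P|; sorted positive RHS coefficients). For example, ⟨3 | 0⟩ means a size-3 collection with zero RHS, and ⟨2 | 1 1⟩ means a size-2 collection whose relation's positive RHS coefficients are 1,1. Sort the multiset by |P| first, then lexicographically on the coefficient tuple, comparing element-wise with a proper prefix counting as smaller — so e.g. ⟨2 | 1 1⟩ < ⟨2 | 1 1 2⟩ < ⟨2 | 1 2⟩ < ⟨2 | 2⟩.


Minimal non-faces — 14 found among 7 rays, 7 max cones:

  {3,5}:  v_{3} + v_{5} = 0  ⇒ sig = ⟨2 | 0⟩
  {4,6}:  v_{4} + v_{6} = 0  ⇒ sig = ⟨2 | 0⟩
  {0,3}:  v_{0} + v_{3} = v_{2}  ⇒ sig = ⟨2 | 1⟩
  {1,5}:  v_{1} + v_{5} = v_{4}  ⇒ sig = ⟨2 | 1⟩
  {1,6}:  v_{1} + v_{6} = v_{3}  ⇒ sig = ⟨2 | 1⟩
  {2,3}:  v_{2} + v_{3} = v_{4}  ⇒ sig = ⟨2 | 1⟩
  {2,5}:  v_{2} + v_{5} = v_{0}  ⇒ sig = ⟨2 | 1⟩
  {2,6}:  v_{2} + v_{6} = v_{5}  ⇒ sig = ⟨2 | 1⟩
  {3,4}:  v_{3} + v_{4} = v_{1}  ⇒ sig = ⟨2 | 1⟩
  {4,5}:  v_{4} + v_{5} = v_{2}  ⇒ sig = ⟨2 | 1⟩
  {0,1}:  v_{0} + v_{1} = v_{2} + v_{4}  ⇒ sig = ⟨2 | 1 1⟩
  {0,4}:  v_{0} + v_{4} = 2·v_{2}  ⇒ sig = ⟨2 | 2⟩
  {0,6}:  v_{0} + v_{6} = 2·v_{5}  ⇒ sig = ⟨2 | 2⟩
  {1,2}:  v_{1} + v_{2} = 2·v_{4}  ⇒ sig = ⟨2 | 2⟩

Hence PRS(X_Σ) =
    ⟨2 | 0⟩
    ⟨2 | 0⟩
    ⟨2 | 1⟩
    ⟨2 | 1⟩
    ⟨2 | 1⟩
    ⟨2 | 1⟩
    ⟨2 | 1⟩
    ⟨2 | 1⟩
    ⟨2 | 1⟩
    ⟨2 | 1⟩
    ⟨2 | 1 1⟩
    ⟨2 | 2⟩
    ⟨2 | 2⟩
    ⟨2 | 2⟩


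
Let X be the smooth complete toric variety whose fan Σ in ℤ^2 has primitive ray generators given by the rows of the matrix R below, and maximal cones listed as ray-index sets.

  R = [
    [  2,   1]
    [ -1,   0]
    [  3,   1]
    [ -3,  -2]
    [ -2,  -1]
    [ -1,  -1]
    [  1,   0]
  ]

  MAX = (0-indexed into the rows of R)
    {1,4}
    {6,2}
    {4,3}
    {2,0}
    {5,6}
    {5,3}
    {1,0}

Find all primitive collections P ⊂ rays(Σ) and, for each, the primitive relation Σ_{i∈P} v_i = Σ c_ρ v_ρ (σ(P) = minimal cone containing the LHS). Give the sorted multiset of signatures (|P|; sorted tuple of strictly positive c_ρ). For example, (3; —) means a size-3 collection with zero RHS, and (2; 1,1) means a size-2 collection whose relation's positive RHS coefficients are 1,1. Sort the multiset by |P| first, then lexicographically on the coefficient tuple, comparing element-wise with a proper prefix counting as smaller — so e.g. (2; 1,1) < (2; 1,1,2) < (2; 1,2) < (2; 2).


|primitive collections| = 14. Relations:

  • {0,4}:  v_{0} + v_{4} = 0  →  sig = (2; —)
  • {1,6}:  v_{1} + v_{6} = 0  →  sig = (2; —)
  • {0,3}:  v_{0} + v_{3} = v_{5}  →  sig = (2; 1)
  • {0,5}:  v_{0} + v_{5} = v_{6}  →  sig = (2; 1)
  • {0,6}:  v_{0} + v_{6} = v_{2}  →  sig = (2; 1)
  • {1,2}:  v_{1} + v_{2} = v_{0}  →  sig = (2; 1)
  • {1,5}:  v_{1} + v_{5} = v_{4}  →  sig = (2; 1)
  • {2,4}:  v_{2} + v_{4} = v_{6}  →  sig = (2; 1)
  • {4,5}:  v_{4} + v_{5} = v_{3}  →  sig = (2; 1)
  • {4,6}:  v_{4} + v_{6} = v_{5}  →  sig = (2; 1)
  • {2,3}:  v_{2} + v_{3} = v_{5} + v_{6}  →  sig = (2; 1,1)
  • {1,3}:  v_{1} + v_{3} = 2·v_{4}  →  sig = (2; 2)
  • {2,5}:  v_{2} + v_{5} = 2·v_{6}  →  sig = (2; 2)
  • {3,6}:  v_{3} + v_{6} = 2·v_{5}  →  sig = (2; 2)

so the primitive-relation signature multiset is
{ (2; —) ×2,  (2; 1) ×8,  (2; 1,1),  (2; 2) ×3 }


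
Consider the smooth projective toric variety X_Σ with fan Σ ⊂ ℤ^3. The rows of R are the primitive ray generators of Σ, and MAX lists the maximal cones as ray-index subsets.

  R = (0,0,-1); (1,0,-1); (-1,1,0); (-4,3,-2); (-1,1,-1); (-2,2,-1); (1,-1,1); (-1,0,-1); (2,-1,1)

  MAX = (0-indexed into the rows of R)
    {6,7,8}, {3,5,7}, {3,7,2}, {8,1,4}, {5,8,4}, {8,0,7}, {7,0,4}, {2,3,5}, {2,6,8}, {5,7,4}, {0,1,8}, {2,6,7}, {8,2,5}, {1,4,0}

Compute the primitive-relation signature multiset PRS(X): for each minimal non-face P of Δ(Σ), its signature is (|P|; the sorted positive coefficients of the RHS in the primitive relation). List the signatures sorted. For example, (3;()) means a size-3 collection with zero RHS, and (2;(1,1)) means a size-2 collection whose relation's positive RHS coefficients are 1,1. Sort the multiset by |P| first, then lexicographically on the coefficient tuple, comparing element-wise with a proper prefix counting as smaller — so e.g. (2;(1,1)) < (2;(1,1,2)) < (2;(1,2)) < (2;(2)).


20 minimal non-faces of Δ(Σ) (on 9 rays):

  • {4,6}:  v_{4} + v_{6} = 0  →  sig = (2;())
  • {0,2}:  v_{0} + v_{2} = v_{4}  →  sig = (2;(1))
  • {2,4}:  v_{2} + v_{4} = v_{5}  →  sig = (2;(1))
  • {3,8}:  v_{3} + v_{8} = v_{5}  →  sig = (2;(1))
  • {5,6}:  v_{5} + v_{6} = v_{2}  →  sig = (2;(1))
  • {0,6}:  v_{0} + v_{6} = v_{7} + v_{8}  →  sig = (2;(1,1))
  • {1,6}:  v_{1} + v_{6} = v_{0} + v_{8}  →  sig = (2;(1,1))
  • {0,3}:  v_{0} + v_{3} = v_{4} + v_{5} + v_{7}  →  sig = (2;(1,1,1))
  • {1,2}:  v_{1} + v_{2} = 2·v_{4} + v_{8}  →  sig = (2;(1,2))
  • {3,4}:  v_{3} + v_{4} = 2·v_{5} + v_{7}  →  sig = (2;(1,2))
  • {3,6}:  v_{3} + v_{6} = 2·v_{2} + v_{7}  →  sig = (2;(1,2))
  • {1,5}:  v_{1} + v_{5} = 3·v_{4} + v_{8}  →  sig = (2;(1,3))
  • {0,5}:  v_{0} + v_{5} = 2·v_{4}  →  sig = (2;(2))
  • {1,7}:  v_{1} + v_{7} = 2·v_{0}  →  sig = (2;(2))
  • {1,3}:  v_{1} + v_{3} = 3·v_{4}  →  sig = (2;(3))
  • {2,7,8}:  v_{2} + v_{7} + v_{8} = 0  →  sig = (3;())
  • {0,4,8}:  v_{0} + v_{4} + v_{8} = v_{1}  →  sig = (3;(1))
  • {2,5,7}:  v_{2} + v_{5} + v_{7} = v_{3}  →  sig = (3;(1))
  • {4,7,8}:  v_{4} + v_{7} + v_{8} = v_{0}  →  sig = (3;(1))
  • {5,7,8}:  v_{5} + v_{7} + v_{8} = v_{4}  →  sig = (3;(1))

so the primitive-relation signature multiset is
{ (2;()),  (2;(1)) ×4,  (2;(1,1)) ×2,  (2;(1,1,1)),  (2;(1,2)) ×3,  (2;(1,3)),  (2;(2)) ×2,  (2;(3)),  (3;()),  (3;(1)) ×4 }
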